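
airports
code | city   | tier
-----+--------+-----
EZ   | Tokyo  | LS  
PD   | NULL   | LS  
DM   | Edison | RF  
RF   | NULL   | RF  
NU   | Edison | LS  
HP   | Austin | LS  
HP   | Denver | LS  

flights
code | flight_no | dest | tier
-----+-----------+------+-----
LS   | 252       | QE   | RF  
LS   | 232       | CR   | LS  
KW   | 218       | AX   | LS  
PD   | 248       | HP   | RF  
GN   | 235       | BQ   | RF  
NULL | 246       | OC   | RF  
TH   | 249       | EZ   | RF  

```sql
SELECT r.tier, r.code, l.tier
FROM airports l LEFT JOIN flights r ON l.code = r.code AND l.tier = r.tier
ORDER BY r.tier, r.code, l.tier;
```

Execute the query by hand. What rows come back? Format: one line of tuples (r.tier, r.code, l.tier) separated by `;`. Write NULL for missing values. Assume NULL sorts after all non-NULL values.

(NULL, NULL, LS); (NULL, NULL, LS); (NULL, NULL, LS); (NULL, NULL, LS); (NULL, NULL, LS); (NULL, NULL, RF); (NULL, NULL, RF)

LEFT JOIN keeps every row from `airports`; unmatched rows get NULL for `flights`'s columns.
Matching on l.code = r.code AND l.tier = r.tier. A NULL in a compared column never satisfies the condition.
Matched pairs: 0; unmatched l rows kept: 7.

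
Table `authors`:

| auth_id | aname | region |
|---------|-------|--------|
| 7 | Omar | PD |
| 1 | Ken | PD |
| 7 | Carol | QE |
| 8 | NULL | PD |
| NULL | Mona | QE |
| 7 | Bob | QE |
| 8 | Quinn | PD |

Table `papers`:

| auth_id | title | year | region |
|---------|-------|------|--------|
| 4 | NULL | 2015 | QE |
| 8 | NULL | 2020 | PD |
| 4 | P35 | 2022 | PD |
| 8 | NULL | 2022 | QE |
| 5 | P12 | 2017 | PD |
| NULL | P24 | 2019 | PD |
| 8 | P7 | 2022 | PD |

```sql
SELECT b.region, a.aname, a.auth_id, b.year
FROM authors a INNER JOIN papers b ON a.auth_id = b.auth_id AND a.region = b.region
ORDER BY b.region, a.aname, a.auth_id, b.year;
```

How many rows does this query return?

INNER JOIN keeps only pairs where the ON condition holds.
Matching on a.auth_id = b.auth_id AND a.region = b.region. A NULL in a compared column never satisfies the condition.
- auth_id=7, region=PD: no matching b row, dropped.
- auth_id=1, region=PD: no matching b row, dropped.
- auth_id=7, region=QE: no matching b row, dropped.
- auth_id=8, region=PD: 2 matching b row(s), so 2 row(s) emitted.
- auth_id=NULL, region=QE: no matching b row, dropped.
- auth_id=7, region=QE: no matching b row, dropped.
- auth_id=8, region=PD: 2 matching b row(s), so 2 row(s) emitted.
Total: 4 rows.

4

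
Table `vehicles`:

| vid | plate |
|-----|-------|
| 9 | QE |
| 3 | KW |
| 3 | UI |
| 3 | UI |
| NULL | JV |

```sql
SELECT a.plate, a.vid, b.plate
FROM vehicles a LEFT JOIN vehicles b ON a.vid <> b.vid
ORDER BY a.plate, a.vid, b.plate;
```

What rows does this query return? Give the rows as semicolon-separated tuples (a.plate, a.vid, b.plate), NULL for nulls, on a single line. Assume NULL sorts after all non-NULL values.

LEFT JOIN keeps every row from `vehicles a`; unmatched rows get NULL for `vehicles b`'s columns.
Matching on a.vid <> b.vid. A NULL in a compared column never satisfies the condition.
- a[0] vid=9 → 3 match(es) in b → 3 row(s).
- a[1] vid=3 → 1 match(es) in b → 1 row(s).
- a[2] vid=3 → 1 match(es) in b → 1 row(s).
- a[3] vid=3 → 1 match(es) in b → 1 row(s).
- a[4] vid=NULL → no match; kept with NULLs on the b side.
After projecting and ordering:
a.plate | a.vid | b.plate
JV | NULL | NULL
KW | 3 | QE
QE | 9 | KW
QE | 9 | UI
QE | 9 | UI
UI | 3 | QE
UI | 3 | QE

(JV, NULL, NULL); (KW, 3, QE); (QE, 9, KW); (QE, 9, UI); (QE, 9, UI); (UI, 3, QE); (UI, 3, QE)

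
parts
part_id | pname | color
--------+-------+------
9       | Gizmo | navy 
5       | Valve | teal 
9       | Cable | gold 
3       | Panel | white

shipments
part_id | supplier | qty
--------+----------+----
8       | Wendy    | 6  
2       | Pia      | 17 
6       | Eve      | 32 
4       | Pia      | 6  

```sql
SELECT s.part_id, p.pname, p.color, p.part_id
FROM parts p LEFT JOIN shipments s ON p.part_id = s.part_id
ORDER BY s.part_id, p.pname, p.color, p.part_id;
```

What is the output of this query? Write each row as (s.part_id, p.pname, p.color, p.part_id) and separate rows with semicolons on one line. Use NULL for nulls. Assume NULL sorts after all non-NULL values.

LEFT JOIN keeps every row from `parts`; unmatched rows get NULL for `shipments`'s columns.
Matching on p.part_id = s.part_id.
- p (part_id=9) has no partner → padded with NULL.
- p (part_id=5) has no partner → padded with NULL.
- p (part_id=9) has no partner → padded with NULL.
- p (part_id=3) has no partner → padded with NULL.
After projecting and ordering:
s.part_id | p.pname | p.color | p.part_id
NULL | Cable | gold | 9
NULL | Gizmo | navy | 9
NULL | Panel | white | 3
NULL | Valve | teal | 5

(NULL, Cable, gold, 9); (NULL, Gizmo, navy, 9); (NULL, Panel, white, 3); (NULL, Valve, teal, 5)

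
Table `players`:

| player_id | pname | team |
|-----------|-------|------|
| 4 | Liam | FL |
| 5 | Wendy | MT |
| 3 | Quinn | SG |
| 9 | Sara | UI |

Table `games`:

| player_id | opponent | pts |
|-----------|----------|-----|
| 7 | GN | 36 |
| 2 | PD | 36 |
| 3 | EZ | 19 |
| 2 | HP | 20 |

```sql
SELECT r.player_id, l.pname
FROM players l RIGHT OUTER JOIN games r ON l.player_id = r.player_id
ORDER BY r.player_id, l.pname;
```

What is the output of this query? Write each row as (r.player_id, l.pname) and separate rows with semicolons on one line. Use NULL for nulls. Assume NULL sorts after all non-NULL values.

(2, NULL); (2, NULL); (3, Quinn); (7, NULL)

RIGHT JOIN keeps every row from `games`; unmatched rows get NULL for `players`'s columns.
Matching on l.player_id = r.player_id.
- l[0] player_id=4 → no match.
- l[1] player_id=5 → no match.
- l[2] player_id=3 → 1 match(es) in r → 1 row(s).
- l[3] player_id=9 → no match.
- 3 r row(s) had no l match → kept, l columns NULL.
After projecting and ordering:
r.player_id | l.pname
2 | NULL
2 | NULL
3 | Quinn
7 | NULL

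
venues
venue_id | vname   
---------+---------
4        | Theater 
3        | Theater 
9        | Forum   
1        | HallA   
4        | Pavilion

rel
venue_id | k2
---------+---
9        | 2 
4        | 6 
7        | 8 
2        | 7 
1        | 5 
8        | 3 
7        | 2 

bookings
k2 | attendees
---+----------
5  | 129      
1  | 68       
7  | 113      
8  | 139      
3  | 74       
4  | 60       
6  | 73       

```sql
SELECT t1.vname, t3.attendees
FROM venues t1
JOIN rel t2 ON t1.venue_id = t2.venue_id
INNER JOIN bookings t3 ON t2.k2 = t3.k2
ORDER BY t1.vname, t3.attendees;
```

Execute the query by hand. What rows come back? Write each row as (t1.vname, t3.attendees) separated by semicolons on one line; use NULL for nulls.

(HallA, 129); (Pavilion, 73); (Theater, 73)

Step 1 — t1 INNER JOIN t2 on venue_id → 4 row(s).
Then INNER JOIN `bookings t3` on k2: keep only rows whose t2.k2 appears in t3.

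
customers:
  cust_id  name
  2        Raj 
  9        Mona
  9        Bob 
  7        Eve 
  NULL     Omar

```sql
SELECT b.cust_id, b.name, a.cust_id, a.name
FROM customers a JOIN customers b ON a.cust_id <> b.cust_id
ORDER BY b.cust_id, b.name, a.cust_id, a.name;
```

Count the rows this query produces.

INNER JOIN keeps only pairs where the ON condition holds.
Matching on a.cust_id <> b.cust_id. A NULL in a compared column never satisfies the condition.
- a row (cust_id=2): matches 3 b row(s) → 3 output row(s).
- a row (cust_id=9): matches 2 b row(s) → 2 output row(s).
- a row (cust_id=9): matches 2 b row(s) → 2 output row(s).
- a row (cust_id=7): matches 3 b row(s) → 3 output row(s).
- a row (cust_id=NULL): no match → dropped.
Total: 10 rows.

10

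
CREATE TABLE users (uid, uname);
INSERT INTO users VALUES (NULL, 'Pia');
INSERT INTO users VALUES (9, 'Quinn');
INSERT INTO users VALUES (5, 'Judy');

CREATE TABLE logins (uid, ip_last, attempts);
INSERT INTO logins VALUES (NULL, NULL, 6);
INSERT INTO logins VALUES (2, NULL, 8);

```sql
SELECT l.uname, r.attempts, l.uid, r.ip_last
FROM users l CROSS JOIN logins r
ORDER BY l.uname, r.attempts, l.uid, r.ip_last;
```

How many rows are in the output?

CROSS JOIN pairs every row of `users` with every row of `logins`: 3 × 2 = 6 rows.

6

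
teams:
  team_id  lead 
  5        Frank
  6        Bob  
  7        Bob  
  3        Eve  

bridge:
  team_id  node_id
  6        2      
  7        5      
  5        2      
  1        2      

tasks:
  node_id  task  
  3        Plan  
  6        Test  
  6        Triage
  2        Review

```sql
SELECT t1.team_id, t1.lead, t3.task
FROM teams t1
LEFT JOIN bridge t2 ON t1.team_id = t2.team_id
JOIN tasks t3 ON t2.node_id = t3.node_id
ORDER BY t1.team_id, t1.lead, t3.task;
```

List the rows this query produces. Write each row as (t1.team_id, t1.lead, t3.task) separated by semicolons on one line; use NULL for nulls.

(5, Frank, Review); (6, Bob, Review)

Evaluate left to right. First `teams t1 LEFT JOIN bridge t2` on team_id: 4 row(s).
Then INNER JOIN `tasks t3` on node_id: keep only rows whose t2.node_id appears in t3.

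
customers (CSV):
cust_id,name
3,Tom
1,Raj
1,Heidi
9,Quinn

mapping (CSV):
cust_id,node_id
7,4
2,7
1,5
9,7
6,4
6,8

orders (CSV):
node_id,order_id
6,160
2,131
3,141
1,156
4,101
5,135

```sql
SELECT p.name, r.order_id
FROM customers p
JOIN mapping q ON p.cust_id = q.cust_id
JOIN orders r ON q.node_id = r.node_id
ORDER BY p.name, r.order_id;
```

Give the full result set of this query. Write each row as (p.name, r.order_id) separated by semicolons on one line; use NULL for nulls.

Joins associate left-to-right: customers INNER JOIN mapping on cust_id gives 3 intermediate row(s).
Then INNER JOIN `orders r` on node_id: keep only rows whose q.node_id appears in r.

(Heidi, 135); (Raj, 135)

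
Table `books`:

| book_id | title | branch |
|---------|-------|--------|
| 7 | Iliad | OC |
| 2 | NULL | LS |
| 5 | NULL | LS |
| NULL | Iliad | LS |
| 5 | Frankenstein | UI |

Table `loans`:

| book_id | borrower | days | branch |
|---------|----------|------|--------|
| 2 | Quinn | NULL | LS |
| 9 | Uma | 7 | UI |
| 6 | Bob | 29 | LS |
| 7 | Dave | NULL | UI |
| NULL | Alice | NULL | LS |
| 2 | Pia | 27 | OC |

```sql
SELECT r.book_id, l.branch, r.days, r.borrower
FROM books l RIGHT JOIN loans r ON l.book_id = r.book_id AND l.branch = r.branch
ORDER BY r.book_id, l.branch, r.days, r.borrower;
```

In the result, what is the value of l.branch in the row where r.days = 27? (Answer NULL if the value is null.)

NULL

RIGHT JOIN keeps every row from `loans`; unmatched rows get NULL for `books`'s columns.
Matching on l.book_id = r.book_id AND l.branch = r.branch. A NULL in a compared column never satisfies the condition.
Matched pairs: 1; unmatched r rows kept: 5.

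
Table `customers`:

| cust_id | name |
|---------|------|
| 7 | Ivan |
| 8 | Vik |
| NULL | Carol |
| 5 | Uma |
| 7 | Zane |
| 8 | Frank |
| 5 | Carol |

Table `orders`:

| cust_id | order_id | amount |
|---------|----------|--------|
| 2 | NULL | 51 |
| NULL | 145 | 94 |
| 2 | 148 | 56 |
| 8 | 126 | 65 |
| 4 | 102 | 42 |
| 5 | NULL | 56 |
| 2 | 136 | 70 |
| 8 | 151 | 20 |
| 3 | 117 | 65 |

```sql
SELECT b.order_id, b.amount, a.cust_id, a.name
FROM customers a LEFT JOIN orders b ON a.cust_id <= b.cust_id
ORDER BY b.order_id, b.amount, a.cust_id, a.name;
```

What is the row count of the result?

LEFT JOIN keeps every row from `customers`; unmatched rows get NULL for `orders`'s columns.
Matching on a.cust_id <= b.cust_id. A NULL in a compared column never satisfies the condition.
- cust_id=7: 2 matching b row(s), so 2 row(s) emitted.
- cust_id=8: 2 matching b row(s), so 2 row(s) emitted.
- cust_id=NULL: no b row matches, row kept with b columns NULL.
- cust_id=5: 3 matching b row(s), so 3 row(s) emitted.
- cust_id=7: 2 matching b row(s), so 2 row(s) emitted.
- cust_id=8: 2 matching b row(s), so 2 row(s) emitted.
- cust_id=5: 3 matching b row(s), so 3 row(s) emitted.
Total: 14 matched + 1 padded = 15 rows.

15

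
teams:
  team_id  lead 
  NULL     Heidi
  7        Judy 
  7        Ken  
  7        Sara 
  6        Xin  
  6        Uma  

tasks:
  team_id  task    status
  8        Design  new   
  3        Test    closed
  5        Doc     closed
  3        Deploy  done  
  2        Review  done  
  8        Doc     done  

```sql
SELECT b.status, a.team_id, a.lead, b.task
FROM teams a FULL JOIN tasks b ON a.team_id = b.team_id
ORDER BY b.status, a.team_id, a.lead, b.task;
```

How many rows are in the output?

12

FULL OUTER JOIN keeps every row from both sides; unmatched rows get NULL for the other side's columns.
Matching on a.team_id = b.team_id. A NULL in a compared column never satisfies the condition.
- team_id=NULL: no b row matches, row kept with b columns NULL.
- team_id=7: no b row matches, row kept with b columns NULL.
- team_id=7: no b row matches, row kept with b columns NULL.
- team_id=7: no b row matches, row kept with b columns NULL.
- team_id=6: no b row matches, row kept with b columns NULL.
- team_id=6: no b row matches, row kept with b columns NULL.
- 6 b row(s) had no a match → kept, a columns NULL.
Total: 0 matched + 12 padded = 12 rows.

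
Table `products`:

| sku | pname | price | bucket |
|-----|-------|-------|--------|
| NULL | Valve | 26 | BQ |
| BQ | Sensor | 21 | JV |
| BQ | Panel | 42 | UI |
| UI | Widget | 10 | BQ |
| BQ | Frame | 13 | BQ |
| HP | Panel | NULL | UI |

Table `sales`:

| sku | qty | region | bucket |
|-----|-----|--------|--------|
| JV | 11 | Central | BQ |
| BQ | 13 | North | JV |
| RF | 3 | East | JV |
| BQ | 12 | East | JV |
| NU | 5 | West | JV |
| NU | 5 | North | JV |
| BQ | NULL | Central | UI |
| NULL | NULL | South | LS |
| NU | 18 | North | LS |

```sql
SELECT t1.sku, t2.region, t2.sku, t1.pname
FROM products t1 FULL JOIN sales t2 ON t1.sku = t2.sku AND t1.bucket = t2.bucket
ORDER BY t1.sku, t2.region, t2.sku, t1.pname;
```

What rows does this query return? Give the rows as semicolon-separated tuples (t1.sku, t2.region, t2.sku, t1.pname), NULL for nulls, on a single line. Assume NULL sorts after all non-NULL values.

(BQ, Central, BQ, Panel); (BQ, East, BQ, Sensor); (BQ, North, BQ, Sensor); (BQ, NULL, NULL, Frame); (HP, NULL, NULL, Panel); (UI, NULL, NULL, Widget); (NULL, Central, JV, NULL); (NULL, East, RF, NULL); (NULL, North, NU, NULL); (NULL, North, NU, NULL); (NULL, South, NULL, NULL); (NULL, West, NU, NULL); (NULL, NULL, NULL, Valve)

FULL OUTER JOIN keeps every row from both sides; unmatched rows get NULL for the other side's columns.
Matching on t1.sku = t2.sku AND t1.bucket = t2.bucket. A NULL in a compared column never satisfies the condition.
- t1 row (sku=NULL, bucket=BQ): no match → kept, t2 columns NULL.
- t1 row (sku=BQ, bucket=JV): matches 2 t2 row(s) → 2 output row(s).
- t1 row (sku=BQ, bucket=UI): matches 1 t2 row(s) → 1 output row(s).
- t1 row (sku=UI, bucket=BQ): no match → kept, t2 columns NULL.
- t1 row (sku=BQ, bucket=BQ): no match → kept, t2 columns NULL.
- t1 row (sku=HP, bucket=UI): no match → kept, t2 columns NULL.
- 6 t2 row(s) had no t1 match → kept, t1 columns NULL.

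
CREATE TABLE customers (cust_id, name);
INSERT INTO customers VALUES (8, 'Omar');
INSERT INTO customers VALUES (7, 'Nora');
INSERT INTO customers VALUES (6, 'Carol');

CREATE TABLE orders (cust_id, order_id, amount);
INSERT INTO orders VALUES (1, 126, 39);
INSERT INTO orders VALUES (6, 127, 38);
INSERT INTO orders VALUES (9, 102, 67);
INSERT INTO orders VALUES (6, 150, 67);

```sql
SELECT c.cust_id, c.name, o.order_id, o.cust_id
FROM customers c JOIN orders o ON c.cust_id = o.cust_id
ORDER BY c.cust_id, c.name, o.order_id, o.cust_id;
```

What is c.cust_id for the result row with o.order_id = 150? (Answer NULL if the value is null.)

6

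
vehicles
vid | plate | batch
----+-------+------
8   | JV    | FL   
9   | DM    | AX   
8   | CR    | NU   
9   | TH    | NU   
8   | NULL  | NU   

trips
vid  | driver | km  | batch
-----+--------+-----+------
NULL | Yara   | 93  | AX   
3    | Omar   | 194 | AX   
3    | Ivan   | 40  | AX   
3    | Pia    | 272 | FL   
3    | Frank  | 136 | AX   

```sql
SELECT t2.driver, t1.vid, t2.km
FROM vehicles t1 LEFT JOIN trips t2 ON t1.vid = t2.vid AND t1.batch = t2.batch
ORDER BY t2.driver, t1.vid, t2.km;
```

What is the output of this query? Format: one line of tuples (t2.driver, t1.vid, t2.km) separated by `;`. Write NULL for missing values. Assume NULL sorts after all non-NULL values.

(NULL, 8, NULL); (NULL, 8, NULL); (NULL, 8, NULL); (NULL, 9, NULL); (NULL, 9, NULL)

LEFT JOIN keeps every row from `vehicles`; unmatched rows get NULL for `trips`'s columns.
Matching on t1.vid = t2.vid AND t1.batch = t2.batch. A NULL in a compared column never satisfies the condition.
Matched pairs: 0; unmatched t1 rows kept: 5.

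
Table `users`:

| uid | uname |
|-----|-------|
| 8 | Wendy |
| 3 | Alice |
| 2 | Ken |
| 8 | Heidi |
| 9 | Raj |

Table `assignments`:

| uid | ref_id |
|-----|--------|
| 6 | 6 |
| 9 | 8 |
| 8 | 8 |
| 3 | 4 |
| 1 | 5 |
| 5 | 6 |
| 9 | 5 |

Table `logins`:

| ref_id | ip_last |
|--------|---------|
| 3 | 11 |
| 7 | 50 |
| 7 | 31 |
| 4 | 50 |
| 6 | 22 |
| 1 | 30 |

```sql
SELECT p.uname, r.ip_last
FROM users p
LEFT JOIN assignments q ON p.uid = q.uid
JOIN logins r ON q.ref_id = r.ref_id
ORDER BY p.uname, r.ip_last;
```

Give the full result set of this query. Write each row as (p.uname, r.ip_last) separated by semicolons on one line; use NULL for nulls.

Step 1 — p LEFT JOIN q on uid → 6 row(s).
Then INNER JOIN `logins r` on ref_id: keep only rows whose q.ref_id appears in r.

(Alice, 50)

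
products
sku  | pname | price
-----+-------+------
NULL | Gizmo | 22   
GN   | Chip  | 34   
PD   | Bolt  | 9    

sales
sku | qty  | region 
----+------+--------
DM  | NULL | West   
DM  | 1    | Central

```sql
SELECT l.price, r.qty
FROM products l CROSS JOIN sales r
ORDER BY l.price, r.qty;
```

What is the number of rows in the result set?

6

CROSS JOIN pairs every row of `products` with every row of `sales`: 3 × 2 = 6 rows.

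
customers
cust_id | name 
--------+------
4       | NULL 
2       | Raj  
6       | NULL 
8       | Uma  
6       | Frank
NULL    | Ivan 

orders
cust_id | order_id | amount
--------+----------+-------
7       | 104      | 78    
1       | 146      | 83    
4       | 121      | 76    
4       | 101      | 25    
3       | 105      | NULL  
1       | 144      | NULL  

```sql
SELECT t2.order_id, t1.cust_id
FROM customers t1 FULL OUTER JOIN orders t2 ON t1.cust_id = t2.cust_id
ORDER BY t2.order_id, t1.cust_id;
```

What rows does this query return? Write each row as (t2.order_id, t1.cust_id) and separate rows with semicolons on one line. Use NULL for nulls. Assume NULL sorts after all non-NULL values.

FULL OUTER JOIN keeps every row from both sides; unmatched rows get NULL for the other side's columns.
Matching on t1.cust_id = t2.cust_id. A NULL in a compared column never satisfies the condition.
- t1[0] cust_id=4 → 2 match(es) in t2 → 2 row(s).
- t1[1] cust_id=2 → no match; kept with NULLs on the t2 side.
- t1[2] cust_id=6 → no match; kept with NULLs on the t2 side.
- t1[3] cust_id=8 → no match; kept with NULLs on the t2 side.
- t1[4] cust_id=6 → no match; kept with NULLs on the t2 side.
- t1[5] cust_id=NULL → no match; kept with NULLs on the t2 side.
- 4 t2 row(s) had no t1 match → kept, t1 columns NULL.

(101, 4); (104, NULL); (105, NULL); (121, 4); (144, NULL); (146, NULL); (NULL, 2); (NULL, 6); (NULL, 6); (NULL, 8); (NULL, NULL)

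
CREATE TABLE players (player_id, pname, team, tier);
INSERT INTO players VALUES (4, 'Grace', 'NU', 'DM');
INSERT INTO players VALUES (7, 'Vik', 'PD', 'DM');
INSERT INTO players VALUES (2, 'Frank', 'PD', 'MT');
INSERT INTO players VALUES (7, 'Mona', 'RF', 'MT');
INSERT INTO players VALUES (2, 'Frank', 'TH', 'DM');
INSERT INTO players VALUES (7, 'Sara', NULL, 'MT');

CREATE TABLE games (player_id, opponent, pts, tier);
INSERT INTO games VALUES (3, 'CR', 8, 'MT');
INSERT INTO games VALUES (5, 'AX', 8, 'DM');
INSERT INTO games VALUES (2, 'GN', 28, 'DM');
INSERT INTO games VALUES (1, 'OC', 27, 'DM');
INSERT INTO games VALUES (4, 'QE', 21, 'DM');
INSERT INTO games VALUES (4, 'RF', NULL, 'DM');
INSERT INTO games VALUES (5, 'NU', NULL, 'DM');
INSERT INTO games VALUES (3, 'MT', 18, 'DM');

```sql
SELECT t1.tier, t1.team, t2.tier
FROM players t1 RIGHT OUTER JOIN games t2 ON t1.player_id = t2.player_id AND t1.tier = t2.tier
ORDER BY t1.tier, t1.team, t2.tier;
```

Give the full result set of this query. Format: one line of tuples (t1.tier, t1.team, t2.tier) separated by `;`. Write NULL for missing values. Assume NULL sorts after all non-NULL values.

(DM, NU, DM); (DM, NU, DM); (DM, TH, DM); (NULL, NULL, DM); (NULL, NULL, DM); (NULL, NULL, DM); (NULL, NULL, DM); (NULL, NULL, MT)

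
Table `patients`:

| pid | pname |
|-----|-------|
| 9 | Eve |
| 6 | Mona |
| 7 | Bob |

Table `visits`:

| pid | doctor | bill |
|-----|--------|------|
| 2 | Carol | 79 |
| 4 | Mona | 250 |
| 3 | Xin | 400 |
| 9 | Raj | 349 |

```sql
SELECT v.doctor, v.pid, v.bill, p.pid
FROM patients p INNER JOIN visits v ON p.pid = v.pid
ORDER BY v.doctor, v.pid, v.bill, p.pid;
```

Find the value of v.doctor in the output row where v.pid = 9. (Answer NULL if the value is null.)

Raj

INNER JOIN keeps only pairs where the ON condition holds.
Matching on p.pid = v.pid.
- pid=9: 1 matching v row(s), so 1 row(s) emitted.
- pid=6: no matching v row, dropped.
- pid=7: no matching v row, dropped.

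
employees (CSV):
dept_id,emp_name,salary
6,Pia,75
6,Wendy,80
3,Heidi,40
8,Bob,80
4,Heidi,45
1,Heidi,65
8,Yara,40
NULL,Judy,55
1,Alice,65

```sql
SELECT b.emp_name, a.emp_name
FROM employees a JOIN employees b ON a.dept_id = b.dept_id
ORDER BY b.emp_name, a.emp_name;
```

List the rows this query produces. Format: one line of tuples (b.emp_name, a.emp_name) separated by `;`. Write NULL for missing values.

(Alice, Alice); (Alice, Heidi); (Bob, Bob); (Bob, Yara); (Heidi, Alice); (Heidi, Heidi); (Heidi, Heidi); (Heidi, Heidi); (Pia, Pia); (Pia, Wendy); (Wendy, Pia); (Wendy, Wendy); (Yara, Bob); (Yara, Yara)

INNER JOIN keeps only pairs where the ON condition holds.
Matching on a.dept_id = b.dept_id. A NULL in a compared column never satisfies the condition.
- a[0] dept_id=6 → 2 match(es) in b → 2 row(s).
- a[1] dept_id=6 → 2 match(es) in b → 2 row(s).
- a[2] dept_id=3 → 1 match(es) in b → 1 row(s).
- a[3] dept_id=8 → 2 match(es) in b → 2 row(s).
- a[4] dept_id=4 → 1 match(es) in b → 1 row(s).
- a[5] dept_id=1 → 2 match(es) in b → 2 row(s).
- a[6] dept_id=8 → 2 match(es) in b → 2 row(s).
- a[7] dept_id=NULL → no match; dropped.
- a[8] dept_id=1 → 2 match(es) in b → 2 row(s).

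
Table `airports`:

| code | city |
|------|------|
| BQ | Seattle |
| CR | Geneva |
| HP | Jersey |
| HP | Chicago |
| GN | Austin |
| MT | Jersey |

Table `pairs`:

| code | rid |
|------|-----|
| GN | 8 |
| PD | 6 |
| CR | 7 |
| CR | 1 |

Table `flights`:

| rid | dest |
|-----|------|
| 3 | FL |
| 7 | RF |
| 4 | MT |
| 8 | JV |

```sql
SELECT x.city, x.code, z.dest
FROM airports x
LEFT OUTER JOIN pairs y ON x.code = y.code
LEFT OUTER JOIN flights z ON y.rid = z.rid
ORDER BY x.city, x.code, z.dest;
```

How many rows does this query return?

7

Joins associate left-to-right: airports LEFT JOIN pairs on code gives 7 intermediate row(s).
Then LEFT JOIN `flights z` on rid: each of those 7 rows is kept; rows whose y.rid has no match in z get NULL for z's columns.
Result: 7 row(s).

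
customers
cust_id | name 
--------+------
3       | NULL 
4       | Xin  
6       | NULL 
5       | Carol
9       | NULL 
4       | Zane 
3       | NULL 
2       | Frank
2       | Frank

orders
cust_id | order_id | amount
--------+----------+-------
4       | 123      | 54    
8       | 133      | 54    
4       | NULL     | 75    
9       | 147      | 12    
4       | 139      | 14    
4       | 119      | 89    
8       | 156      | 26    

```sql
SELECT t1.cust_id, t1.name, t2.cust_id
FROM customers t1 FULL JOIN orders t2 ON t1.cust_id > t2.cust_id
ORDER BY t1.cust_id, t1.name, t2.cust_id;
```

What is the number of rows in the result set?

FULL OUTER JOIN keeps every row from both sides; unmatched rows get NULL for the other side's columns.
Matching on t1.cust_id > t2.cust_id.
- t1 (cust_id=3) has no partner → padded with NULL.
- t1 (cust_id=4) has no partner → padded with NULL.
- t1 (cust_id=6) pairs with 4 row(s) of t2.
- t1 (cust_id=5) pairs with 4 row(s) of t2.
- t1 (cust_id=9) pairs with 6 row(s) of t2.
- t1 (cust_id=4) has no partner → padded with NULL.
- t1 (cust_id=3) has no partner → padded with NULL.
- t1 (cust_id=2) has no partner → padded with NULL.
- t1 (cust_id=2) has no partner → padded with NULL.
- plus 1 unmatched t2 row(s), each kept with NULL t1 columns.
Total: 14 matched + 7 padded = 21 rows.

21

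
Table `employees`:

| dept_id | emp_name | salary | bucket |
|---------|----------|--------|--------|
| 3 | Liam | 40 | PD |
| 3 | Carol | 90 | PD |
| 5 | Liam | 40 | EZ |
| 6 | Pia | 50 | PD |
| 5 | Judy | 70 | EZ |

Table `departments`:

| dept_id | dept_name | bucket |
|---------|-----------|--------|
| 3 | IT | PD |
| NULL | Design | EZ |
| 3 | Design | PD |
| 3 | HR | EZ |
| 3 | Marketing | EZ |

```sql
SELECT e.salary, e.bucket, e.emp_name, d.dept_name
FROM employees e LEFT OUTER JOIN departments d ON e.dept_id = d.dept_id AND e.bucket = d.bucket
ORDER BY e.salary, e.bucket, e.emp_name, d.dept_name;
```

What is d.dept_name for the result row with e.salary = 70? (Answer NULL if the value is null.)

LEFT JOIN keeps every row from `employees`; unmatched rows get NULL for `departments`'s columns.
Matching on e.dept_id = d.dept_id AND e.bucket = d.bucket. A NULL in a compared column never satisfies the condition.
- e row (dept_id=3, bucket=PD): matches 2 d row(s) → 2 output row(s).
- e row (dept_id=3, bucket=PD): matches 2 d row(s) → 2 output row(s).
- e row (dept_id=5, bucket=EZ): no match → kept, d columns NULL.
- e row (dept_id=6, bucket=PD): no match → kept, d columns NULL.
- e row (dept_id=5, bucket=EZ): no match → kept, d columns NULL.

NULL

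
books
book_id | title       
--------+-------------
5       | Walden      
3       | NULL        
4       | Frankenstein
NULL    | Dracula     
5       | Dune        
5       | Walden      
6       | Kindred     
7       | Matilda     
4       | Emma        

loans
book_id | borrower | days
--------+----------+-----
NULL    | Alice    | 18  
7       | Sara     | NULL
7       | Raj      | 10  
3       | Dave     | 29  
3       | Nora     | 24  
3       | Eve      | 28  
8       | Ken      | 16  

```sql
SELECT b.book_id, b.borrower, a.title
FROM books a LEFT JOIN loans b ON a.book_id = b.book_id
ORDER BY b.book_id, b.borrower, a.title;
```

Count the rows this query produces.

12

LEFT JOIN keeps every row from `books`; unmatched rows get NULL for `loans`'s columns.
Matching on a.book_id = b.book_id. A NULL in a compared column never satisfies the condition.
Matched pairs: 5; unmatched a rows kept: 7.
Total: 5 matched + 7 padded = 12 rows.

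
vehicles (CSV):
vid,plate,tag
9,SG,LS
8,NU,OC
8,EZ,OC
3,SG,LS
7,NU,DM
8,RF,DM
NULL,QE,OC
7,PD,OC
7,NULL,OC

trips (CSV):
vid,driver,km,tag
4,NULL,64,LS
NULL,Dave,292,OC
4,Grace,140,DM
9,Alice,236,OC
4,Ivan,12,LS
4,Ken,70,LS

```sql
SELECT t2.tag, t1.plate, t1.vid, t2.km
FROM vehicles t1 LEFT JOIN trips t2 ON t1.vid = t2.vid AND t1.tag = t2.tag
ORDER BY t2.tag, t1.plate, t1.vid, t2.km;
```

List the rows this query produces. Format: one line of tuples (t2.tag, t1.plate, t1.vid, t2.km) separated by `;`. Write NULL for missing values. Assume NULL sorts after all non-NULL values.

LEFT JOIN keeps every row from `vehicles`; unmatched rows get NULL for `trips`'s columns.
Matching on t1.vid = t2.vid AND t1.tag = t2.tag. A NULL in a compared column never satisfies the condition.
- t1 row (vid=9, tag=LS): no match → kept, t2 columns NULL.
- t1 row (vid=8, tag=OC): no match → kept, t2 columns NULL.
- t1 row (vid=8, tag=OC): no match → kept, t2 columns NULL.
- t1 row (vid=3, tag=LS): no match → kept, t2 columns NULL.
- t1 row (vid=7, tag=DM): no match → kept, t2 columns NULL.
- t1 row (vid=8, tag=DM): no match → kept, t2 columns NULL.
- t1 row (vid=NULL, tag=OC): no match → kept, t2 columns NULL.
- t1 row (vid=7, tag=OC): no match → kept, t2 columns NULL.
- t1 row (vid=7, tag=OC): no match → kept, t2 columns NULL.
After projecting and ordering:
t2.tag | t1.plate | t1.vid | t2.km
NULL | EZ | 8 | NULL
NULL | NU | 7 | NULL
NULL | NU | 8 | NULL
NULL | PD | 7 | NULL
NULL | QE | NULL | NULL
NULL | RF | 8 | NULL
NULL | SG | 3 | NULL
NULL | SG | 9 | NULL
NULL | NULL | 7 | NULL

(NULL, EZ, 8, NULL); (NULL, NU, 7, NULL); (NULL, NU, 8, NULL); (NULL, PD, 7, NULL); (NULL, QE, NULL, NULL); (NULL, RF, 8, NULL); (NULL, SG, 3, NULL); (NULL, SG, 9, NULL); (NULL, NULL, 7, NULL)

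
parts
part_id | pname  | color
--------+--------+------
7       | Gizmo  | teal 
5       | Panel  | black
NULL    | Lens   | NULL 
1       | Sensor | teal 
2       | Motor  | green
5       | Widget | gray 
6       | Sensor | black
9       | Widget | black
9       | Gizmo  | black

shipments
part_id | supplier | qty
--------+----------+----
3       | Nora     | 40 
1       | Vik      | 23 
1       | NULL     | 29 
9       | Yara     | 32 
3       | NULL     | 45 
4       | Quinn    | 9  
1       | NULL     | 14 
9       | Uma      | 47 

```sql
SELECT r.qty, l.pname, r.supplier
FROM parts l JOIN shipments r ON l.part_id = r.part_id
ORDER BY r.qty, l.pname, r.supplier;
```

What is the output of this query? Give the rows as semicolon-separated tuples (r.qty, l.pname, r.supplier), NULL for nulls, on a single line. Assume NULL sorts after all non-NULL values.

INNER JOIN keeps only pairs where the ON condition holds.
Matching on l.part_id = r.part_id. A NULL in a compared column never satisfies the condition.
- l[0] part_id=7 → no match; dropped.
- l[1] part_id=5 → no match; dropped.
- l[2] part_id=NULL → no match; dropped.
- l[3] part_id=1 → 3 match(es) in r → 3 row(s).
- l[4] part_id=2 → no match; dropped.
- l[5] part_id=5 → no match; dropped.
- l[6] part_id=6 → no match; dropped.
- l[7] part_id=9 → 2 match(es) in r → 2 row(s).
- l[8] part_id=9 → 2 match(es) in r → 2 row(s).
After projecting and ordering:
r.qty | l.pname | r.supplier
14 | Sensor | NULL
23 | Sensor | Vik
29 | Sensor | NULL
32 | Gizmo | Yara
32 | Widget | Yara
47 | Gizmo | Uma
47 | Widget | Uma

(14, Sensor, NULL); (23, Sensor, Vik); (29, Sensor, NULL); (32, Gizmo, Yara); (32, Widget, Yara); (47, Gizmo, Uma); (47, Widget, Uma)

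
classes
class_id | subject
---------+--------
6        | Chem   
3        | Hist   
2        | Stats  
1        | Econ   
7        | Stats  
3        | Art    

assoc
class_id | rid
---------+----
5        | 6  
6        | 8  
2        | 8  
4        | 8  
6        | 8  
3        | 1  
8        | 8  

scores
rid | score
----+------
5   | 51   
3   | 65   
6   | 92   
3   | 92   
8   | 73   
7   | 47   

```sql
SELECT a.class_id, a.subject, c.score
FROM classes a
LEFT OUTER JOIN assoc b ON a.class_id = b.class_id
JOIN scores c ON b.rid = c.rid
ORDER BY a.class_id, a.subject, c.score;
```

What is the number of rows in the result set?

3

Joins associate left-to-right: classes LEFT JOIN assoc on class_id gives 7 intermediate row(s).
Then INNER JOIN `scores c` on rid: keep only rows whose b.rid appears in c.
Result: 3 row(s).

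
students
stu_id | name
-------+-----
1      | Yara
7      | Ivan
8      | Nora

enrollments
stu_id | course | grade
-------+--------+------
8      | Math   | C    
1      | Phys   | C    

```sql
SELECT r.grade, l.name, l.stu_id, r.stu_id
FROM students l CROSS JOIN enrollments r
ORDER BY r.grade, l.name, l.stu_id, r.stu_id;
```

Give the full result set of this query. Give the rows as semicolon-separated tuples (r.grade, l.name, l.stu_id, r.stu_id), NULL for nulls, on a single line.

CROSS JOIN pairs every row of `students` with every row of `enrollments`: 3 × 2 = 6 rows.
After projecting and ordering:
r.grade | l.name | l.stu_id | r.stu_id
C | Ivan | 7 | 1
C | Ivan | 7 | 8
C | Nora | 8 | 1
C | Nora | 8 | 8
C | Yara | 1 | 1
C | Yara | 1 | 8

(C, Ivan, 7, 1); (C, Ivan, 7, 8); (C, Nora, 8, 1); (C, Nora, 8, 8); (C, Yara, 1, 1); (C, Yara, 1, 8)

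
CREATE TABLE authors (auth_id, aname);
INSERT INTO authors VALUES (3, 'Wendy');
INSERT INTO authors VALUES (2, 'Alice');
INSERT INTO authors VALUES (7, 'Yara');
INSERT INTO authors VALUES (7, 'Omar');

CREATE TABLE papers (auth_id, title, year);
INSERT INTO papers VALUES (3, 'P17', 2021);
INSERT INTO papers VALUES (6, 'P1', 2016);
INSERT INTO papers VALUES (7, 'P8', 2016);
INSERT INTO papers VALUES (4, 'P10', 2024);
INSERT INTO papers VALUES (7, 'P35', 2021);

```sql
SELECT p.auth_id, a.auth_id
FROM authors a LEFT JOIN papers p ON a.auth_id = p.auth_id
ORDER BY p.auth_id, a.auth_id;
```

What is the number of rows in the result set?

LEFT JOIN keeps every row from `authors`; unmatched rows get NULL for `papers`'s columns.
Matching on a.auth_id = p.auth_id.
Matched pairs: 5; unmatched a rows kept: 1.
Total: 5 matched + 1 padded = 6 rows.

6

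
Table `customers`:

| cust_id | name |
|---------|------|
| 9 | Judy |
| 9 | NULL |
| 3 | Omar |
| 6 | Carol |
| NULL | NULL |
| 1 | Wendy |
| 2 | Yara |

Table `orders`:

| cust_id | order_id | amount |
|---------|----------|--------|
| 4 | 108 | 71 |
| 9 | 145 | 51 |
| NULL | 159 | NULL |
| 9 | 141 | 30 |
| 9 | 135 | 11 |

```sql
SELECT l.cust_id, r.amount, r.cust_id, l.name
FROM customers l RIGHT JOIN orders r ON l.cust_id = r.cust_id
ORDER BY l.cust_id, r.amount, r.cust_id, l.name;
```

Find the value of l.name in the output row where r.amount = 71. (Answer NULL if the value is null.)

NULL

RIGHT JOIN keeps every row from `orders`; unmatched rows get NULL for `customers`'s columns.
Matching on l.cust_id = r.cust_id. A NULL in a compared column never satisfies the condition.
- cust_id=9: 3 matching r row(s), so 3 row(s) emitted.
- cust_id=9: 3 matching r row(s), so 3 row(s) emitted.
- cust_id=3: no matching r row.
- cust_id=6: no matching r row.
- cust_id=NULL: no matching r row.
- cust_id=1: no matching r row.
- cust_id=2: no matching r row.
- 2 r row(s) had no l match → kept, l columns NULL.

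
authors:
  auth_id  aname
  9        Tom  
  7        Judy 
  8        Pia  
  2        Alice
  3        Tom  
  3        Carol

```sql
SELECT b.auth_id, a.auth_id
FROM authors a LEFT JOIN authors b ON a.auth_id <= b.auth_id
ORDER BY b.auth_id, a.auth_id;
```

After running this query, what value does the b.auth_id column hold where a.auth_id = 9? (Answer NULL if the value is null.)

9

LEFT JOIN keeps every row from `authors a`; unmatched rows get NULL for `authors b`'s columns.
Matching on a.auth_id <= b.auth_id.
- a row (auth_id=9): matches 1 b row(s) → 1 output row(s).
- a row (auth_id=7): matches 3 b row(s) → 3 output row(s).
- a row (auth_id=8): matches 2 b row(s) → 2 output row(s).
- a row (auth_id=2): matches 6 b row(s) → 6 output row(s).
- a row (auth_id=3): matches 5 b row(s) → 5 output row(s).
- a row (auth_id=3): matches 5 b row(s) → 5 output row(s).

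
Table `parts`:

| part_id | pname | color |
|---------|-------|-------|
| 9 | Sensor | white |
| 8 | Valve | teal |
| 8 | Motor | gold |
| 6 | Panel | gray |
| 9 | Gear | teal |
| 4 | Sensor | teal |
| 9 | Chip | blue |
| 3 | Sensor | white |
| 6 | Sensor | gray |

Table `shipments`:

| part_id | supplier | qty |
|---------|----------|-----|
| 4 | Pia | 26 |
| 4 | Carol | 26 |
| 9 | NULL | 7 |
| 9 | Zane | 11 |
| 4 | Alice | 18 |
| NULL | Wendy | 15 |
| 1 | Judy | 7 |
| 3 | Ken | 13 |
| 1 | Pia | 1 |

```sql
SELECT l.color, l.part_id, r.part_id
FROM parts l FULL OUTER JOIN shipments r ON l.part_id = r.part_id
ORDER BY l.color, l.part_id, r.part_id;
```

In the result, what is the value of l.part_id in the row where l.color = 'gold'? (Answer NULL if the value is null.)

8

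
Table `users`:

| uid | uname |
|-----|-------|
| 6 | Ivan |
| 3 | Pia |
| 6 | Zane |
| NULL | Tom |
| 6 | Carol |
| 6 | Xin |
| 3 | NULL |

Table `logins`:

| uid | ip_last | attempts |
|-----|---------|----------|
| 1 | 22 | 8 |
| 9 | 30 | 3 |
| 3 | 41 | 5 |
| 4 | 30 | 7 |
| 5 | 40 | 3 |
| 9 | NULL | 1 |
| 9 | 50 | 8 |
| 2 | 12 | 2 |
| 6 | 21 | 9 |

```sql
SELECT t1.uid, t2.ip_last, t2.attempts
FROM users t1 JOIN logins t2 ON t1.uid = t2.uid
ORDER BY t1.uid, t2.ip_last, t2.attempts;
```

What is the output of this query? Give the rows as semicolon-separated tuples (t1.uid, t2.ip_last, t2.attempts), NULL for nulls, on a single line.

INNER JOIN keeps only pairs where the ON condition holds.
Matching on t1.uid = t2.uid. A NULL in a compared column never satisfies the condition.
Matched pairs: 6.

(3, 41, 5); (3, 41, 5); (6, 21, 9); (6, 21, 9); (6, 21, 9); (6, 21, 9)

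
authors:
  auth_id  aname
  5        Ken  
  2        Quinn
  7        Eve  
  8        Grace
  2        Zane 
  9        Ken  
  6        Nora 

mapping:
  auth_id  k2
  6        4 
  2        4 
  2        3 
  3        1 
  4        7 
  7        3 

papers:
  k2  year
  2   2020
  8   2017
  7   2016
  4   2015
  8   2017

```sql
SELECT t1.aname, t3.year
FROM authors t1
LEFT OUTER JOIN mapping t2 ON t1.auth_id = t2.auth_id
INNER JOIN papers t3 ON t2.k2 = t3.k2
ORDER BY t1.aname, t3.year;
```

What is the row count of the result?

Joins associate left-to-right: authors LEFT JOIN mapping on auth_id gives 9 intermediate row(s).
Then INNER JOIN `papers t3` on k2: keep only rows whose t2.k2 appears in t3.
Result: 3 row(s).

3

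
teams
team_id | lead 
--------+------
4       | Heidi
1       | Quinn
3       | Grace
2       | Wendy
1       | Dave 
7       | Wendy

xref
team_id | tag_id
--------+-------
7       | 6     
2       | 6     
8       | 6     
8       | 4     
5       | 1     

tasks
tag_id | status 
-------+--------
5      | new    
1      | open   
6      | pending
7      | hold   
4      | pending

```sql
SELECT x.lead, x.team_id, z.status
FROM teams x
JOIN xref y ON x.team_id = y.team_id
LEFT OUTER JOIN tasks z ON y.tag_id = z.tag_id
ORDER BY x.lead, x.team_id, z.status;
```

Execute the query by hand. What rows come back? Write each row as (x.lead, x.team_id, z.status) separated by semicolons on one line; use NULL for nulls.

(Wendy, 2, pending); (Wendy, 7, pending)

Joins associate left-to-right: teams INNER JOIN xref on team_id gives 2 intermediate row(s).
Then LEFT JOIN `tasks z` on tag_id: each of those 2 rows is kept; rows whose y.tag_id has no match in z get NULL for z's columns.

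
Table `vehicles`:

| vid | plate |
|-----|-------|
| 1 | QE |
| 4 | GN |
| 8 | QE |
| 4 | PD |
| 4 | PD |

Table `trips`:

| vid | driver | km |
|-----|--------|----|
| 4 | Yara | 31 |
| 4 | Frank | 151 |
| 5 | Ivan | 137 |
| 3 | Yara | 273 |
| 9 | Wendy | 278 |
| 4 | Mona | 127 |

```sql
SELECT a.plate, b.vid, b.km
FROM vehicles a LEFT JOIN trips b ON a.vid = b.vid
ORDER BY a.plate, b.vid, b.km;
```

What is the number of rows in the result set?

LEFT JOIN keeps every row from `vehicles`; unmatched rows get NULL for `trips`'s columns.
Matching on a.vid = b.vid.
Matched pairs: 9; unmatched a rows kept: 2.
Total: 9 matched + 2 padded = 11 rows.

11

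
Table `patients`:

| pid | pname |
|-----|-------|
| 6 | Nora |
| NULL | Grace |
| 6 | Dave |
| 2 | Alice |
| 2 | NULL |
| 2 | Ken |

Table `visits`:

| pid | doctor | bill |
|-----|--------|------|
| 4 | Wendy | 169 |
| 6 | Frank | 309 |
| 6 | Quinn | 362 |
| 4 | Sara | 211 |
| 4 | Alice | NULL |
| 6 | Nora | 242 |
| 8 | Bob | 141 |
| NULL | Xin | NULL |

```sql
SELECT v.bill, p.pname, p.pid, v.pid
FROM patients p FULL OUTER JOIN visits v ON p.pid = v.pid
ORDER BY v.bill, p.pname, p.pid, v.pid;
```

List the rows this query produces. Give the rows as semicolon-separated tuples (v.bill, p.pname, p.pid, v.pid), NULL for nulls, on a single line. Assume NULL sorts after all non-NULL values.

(141, NULL, NULL, 8); (169, NULL, NULL, 4); (211, NULL, NULL, 4); (242, Dave, 6, 6); (242, Nora, 6, 6); (309, Dave, 6, 6); (309, Nora, 6, 6); (362, Dave, 6, 6); (362, Nora, 6, 6); (NULL, Alice, 2, NULL); (NULL, Grace, NULL, NULL); (NULL, Ken, 2, NULL); (NULL, NULL, 2, NULL); (NULL, NULL, NULL, 4); (NULL, NULL, NULL, NULL)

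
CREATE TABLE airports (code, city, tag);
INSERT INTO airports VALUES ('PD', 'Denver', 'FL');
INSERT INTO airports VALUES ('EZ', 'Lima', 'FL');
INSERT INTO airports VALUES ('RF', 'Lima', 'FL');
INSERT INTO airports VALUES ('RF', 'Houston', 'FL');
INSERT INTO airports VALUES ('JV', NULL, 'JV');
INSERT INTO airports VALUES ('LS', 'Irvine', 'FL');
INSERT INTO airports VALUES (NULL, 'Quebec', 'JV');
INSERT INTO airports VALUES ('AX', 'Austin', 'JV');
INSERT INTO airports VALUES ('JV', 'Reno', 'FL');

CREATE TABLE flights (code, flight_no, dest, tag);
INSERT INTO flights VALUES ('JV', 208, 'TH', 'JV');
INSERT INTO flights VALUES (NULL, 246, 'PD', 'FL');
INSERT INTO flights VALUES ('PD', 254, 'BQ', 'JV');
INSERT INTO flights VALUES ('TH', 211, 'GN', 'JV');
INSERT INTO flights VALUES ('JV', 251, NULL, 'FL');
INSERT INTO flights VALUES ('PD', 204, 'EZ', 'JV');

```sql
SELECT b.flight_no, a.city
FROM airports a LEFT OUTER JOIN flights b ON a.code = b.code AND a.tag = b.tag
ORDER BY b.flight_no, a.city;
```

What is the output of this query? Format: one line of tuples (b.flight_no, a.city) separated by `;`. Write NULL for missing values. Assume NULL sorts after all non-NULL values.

(208, NULL); (251, Reno); (NULL, Austin); (NULL, Denver); (NULL, Houston); (NULL, Irvine); (NULL, Lima); (NULL, Lima); (NULL, Quebec)

LEFT JOIN keeps every row from `airports`; unmatched rows get NULL for `flights`'s columns.
Matching on a.code = b.code AND a.tag = b.tag. A NULL in a compared column never satisfies the condition.
- a (code=PD, tag=FL) has no partner → padded with NULL.
- a (code=EZ, tag=FL) has no partner → padded with NULL.
- a (code=RF, tag=FL) has no partner → padded with NULL.
- a (code=RF, tag=FL) has no partner → padded with NULL.
- a (code=JV, tag=JV) pairs with 1 row(s) of b.
- a (code=LS, tag=FL) has no partner → padded with NULL.
- a (code=NULL, tag=JV) has no partner → padded with NULL.
- a (code=AX, tag=JV) has no partner → padded with NULL.
- a (code=JV, tag=FL) pairs with 1 row(s) of b.
After projecting and ordering:
b.flight_no | a.city
208 | NULL
251 | Reno
NULL | Austin
NULL | Denver
NULL | Houston
NULL | Irvine
NULL | Lima
NULL | Lima
NULL | Quebec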